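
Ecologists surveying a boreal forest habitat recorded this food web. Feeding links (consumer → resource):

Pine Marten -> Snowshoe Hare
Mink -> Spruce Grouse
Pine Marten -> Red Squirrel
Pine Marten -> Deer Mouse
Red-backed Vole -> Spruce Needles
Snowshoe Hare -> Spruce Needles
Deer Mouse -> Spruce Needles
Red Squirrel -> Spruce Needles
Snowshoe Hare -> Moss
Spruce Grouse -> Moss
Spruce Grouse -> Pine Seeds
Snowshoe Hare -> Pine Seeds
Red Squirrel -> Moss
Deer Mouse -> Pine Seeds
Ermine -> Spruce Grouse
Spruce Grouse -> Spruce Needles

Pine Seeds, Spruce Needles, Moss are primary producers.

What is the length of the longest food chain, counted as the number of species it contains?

3 species

One longest chain: Pine Seeds → Snowshoe Hare → Pine Marten.
It has 3 species and 2 links.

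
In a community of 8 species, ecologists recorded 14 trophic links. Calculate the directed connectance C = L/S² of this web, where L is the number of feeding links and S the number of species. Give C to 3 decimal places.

The web has S = 8 species and L = 14 feeding links.
C = L / S² = 14 / 64 = 0.2188 ≈ 0.219.

C = 0.219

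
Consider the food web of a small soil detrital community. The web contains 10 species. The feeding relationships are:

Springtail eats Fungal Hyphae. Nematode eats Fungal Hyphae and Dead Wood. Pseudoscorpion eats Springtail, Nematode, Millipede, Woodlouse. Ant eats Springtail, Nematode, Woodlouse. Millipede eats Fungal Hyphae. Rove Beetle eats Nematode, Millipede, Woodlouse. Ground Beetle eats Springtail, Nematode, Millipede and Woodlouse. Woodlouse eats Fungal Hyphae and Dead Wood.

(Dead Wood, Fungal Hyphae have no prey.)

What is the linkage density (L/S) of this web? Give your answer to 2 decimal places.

There are L = 20 links among S = 10 species.
L/S = 20/10 = 2.0000 ≈ 2.00.

L/S = 2.00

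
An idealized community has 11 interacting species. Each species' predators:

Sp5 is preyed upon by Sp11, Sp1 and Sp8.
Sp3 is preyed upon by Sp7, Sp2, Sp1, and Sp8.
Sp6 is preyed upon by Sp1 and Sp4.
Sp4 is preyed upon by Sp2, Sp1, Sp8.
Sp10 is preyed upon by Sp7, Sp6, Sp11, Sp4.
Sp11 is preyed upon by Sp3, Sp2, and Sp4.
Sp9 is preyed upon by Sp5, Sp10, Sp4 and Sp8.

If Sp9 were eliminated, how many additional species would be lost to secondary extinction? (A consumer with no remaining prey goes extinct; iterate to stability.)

Remove Sp9.
Round 1: Sp5 (all prey gone), Sp10 (all prey gone) → extinct.
Round 2: Sp11 (all prey gone), Sp6 (all prey gone) → extinct.
Round 3: Sp4 (all prey gone), Sp3 (all prey gone) → extinct.
Round 4: Sp2 (all prey gone), Sp7 (all prey gone), Sp1 (all prey gone), Sp8 (all prey gone) → extinct.
No further losses. Total secondary extinctions: 10.

10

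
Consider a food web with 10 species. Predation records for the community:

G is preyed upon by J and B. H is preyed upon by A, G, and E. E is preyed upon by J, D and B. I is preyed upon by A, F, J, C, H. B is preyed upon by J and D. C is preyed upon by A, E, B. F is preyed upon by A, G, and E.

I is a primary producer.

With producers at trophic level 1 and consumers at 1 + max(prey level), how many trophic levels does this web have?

Producers (level 1): I.
I → C → E → B → J gives J level 5.
No species has a prey at level 5, so no species reaches level 6.

5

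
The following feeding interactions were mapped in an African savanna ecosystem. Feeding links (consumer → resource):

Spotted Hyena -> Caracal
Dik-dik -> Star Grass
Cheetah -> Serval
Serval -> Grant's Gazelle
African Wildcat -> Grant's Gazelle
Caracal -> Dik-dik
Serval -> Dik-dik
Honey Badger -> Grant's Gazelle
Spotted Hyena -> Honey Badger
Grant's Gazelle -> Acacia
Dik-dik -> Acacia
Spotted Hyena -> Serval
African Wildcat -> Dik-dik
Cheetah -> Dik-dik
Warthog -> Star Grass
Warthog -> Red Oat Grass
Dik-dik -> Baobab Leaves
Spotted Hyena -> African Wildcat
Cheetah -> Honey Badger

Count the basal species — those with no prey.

4

Basal species (no prey listed): Baobab Leaves, Red Oat Grass, Acacia, Star Grass.
Count: 4.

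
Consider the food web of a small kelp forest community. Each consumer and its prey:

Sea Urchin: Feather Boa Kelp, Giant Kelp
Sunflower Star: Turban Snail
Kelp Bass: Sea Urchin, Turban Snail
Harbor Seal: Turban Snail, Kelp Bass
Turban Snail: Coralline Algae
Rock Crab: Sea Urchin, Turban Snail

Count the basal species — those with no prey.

Basal species (no prey listed): Feather Boa Kelp, Coralline Algae, Giant Kelp.
Count: 3.

3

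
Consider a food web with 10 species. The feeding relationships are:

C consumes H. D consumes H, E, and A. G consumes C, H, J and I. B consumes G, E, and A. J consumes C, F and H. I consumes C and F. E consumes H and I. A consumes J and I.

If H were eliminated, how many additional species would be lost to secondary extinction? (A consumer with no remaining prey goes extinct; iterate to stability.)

Remove H.
Round 1: C (all prey gone) → extinct.
No further losses. Total secondary extinctions: 1.

1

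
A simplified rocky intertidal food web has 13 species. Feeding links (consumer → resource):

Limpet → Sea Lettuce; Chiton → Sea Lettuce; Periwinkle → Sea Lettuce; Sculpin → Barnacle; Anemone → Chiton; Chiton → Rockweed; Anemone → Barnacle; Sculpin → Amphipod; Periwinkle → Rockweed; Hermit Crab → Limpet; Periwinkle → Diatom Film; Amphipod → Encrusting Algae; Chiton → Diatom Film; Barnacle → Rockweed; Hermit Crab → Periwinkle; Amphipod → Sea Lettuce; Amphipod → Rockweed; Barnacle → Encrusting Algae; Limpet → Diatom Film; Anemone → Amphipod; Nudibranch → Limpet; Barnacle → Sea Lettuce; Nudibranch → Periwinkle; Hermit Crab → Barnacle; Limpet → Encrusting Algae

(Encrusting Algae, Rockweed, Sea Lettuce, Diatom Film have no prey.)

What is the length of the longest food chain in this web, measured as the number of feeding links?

One longest chain: Encrusting Algae → Limpet → Hermit Crab.
It has 3 species and 2 links.

2 links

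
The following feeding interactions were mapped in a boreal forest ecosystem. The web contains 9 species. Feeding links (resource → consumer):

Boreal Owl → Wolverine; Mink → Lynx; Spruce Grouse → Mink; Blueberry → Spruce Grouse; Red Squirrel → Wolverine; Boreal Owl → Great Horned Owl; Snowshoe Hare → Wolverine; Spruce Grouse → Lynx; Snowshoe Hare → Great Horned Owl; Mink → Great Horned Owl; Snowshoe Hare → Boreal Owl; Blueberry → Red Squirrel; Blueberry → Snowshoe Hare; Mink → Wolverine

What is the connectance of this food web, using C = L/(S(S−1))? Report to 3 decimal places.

C = 0.194

The web has S = 9 species and L = 14 feeding links.
C = L / (S(S−1)) = 14 / 72 = 0.1944 ≈ 0.194.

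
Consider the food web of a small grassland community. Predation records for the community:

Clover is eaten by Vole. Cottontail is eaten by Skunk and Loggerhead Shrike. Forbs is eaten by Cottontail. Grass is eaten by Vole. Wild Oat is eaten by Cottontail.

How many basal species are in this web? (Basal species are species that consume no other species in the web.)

Basal species (no prey listed): Forbs, Wild Oat, Grass, Clover.
Count: 4.

4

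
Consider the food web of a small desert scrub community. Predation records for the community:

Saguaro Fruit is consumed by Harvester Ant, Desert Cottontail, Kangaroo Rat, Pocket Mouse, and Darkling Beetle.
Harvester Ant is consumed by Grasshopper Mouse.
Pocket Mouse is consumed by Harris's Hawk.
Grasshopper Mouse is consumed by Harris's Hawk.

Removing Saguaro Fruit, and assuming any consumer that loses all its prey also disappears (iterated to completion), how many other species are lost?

Remove Saguaro Fruit.
Round 1: Darkling Beetle (all prey gone), Pocket Mouse (all prey gone), Kangaroo Rat (all prey gone), Desert Cottontail (all prey gone), Harvester Ant (all prey gone) → extinct.
Round 2: Grasshopper Mouse (all prey gone) → extinct.
Round 3: Harris's Hawk (all prey gone) → extinct.
No further losses. Total secondary extinctions: 7.

7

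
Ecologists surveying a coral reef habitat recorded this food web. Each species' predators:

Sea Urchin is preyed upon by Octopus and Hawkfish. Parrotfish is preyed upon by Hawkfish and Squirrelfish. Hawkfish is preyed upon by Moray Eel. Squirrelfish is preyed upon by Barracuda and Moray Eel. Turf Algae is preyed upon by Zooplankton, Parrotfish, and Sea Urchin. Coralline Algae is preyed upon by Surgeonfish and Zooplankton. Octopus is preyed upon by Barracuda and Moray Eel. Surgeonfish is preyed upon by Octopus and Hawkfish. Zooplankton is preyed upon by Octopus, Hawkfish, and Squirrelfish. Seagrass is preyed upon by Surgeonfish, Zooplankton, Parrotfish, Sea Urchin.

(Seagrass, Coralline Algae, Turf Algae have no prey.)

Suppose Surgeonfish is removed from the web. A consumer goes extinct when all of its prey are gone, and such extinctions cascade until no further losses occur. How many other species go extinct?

0

Remove Surgeonfish.
Every predator of it retains at least one other prey: Hawkfish still has Zooplankton, Sea Urchin, Parrotfish; Octopus still has Zooplankton, Sea Urchin.
No consumer loses all prey, so no secondary extinctions occur.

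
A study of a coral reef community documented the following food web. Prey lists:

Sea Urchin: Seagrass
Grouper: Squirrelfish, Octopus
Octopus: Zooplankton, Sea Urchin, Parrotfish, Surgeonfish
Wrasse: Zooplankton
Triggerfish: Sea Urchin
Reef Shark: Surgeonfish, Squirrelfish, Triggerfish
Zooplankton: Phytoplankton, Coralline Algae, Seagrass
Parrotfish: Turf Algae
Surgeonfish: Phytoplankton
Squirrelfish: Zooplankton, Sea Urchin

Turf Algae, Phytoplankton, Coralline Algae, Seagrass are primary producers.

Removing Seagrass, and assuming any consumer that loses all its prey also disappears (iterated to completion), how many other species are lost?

2

Remove Seagrass.
Round 1: Sea Urchin (all prey gone) → extinct.
Round 2: Triggerfish (all prey gone) → extinct.
No further losses. Total secondary extinctions: 2.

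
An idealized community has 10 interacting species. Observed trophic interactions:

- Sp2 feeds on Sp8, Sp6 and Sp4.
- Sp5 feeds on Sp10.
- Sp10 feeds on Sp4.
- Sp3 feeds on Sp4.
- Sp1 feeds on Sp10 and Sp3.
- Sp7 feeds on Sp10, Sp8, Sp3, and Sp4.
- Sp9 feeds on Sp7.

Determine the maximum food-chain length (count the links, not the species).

3 links

One longest chain: Sp4 → Sp10 → Sp7 → Sp9.
It has 4 species and 3 links.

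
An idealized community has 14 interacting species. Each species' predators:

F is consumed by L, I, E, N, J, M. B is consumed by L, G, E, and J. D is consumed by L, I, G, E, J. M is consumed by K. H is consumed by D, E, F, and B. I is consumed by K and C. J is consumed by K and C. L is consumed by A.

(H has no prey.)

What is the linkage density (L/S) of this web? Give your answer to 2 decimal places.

There are L = 25 links among S = 14 species.
L/S = 25/14 = 1.7857 ≈ 1.79.

L/S = 1.79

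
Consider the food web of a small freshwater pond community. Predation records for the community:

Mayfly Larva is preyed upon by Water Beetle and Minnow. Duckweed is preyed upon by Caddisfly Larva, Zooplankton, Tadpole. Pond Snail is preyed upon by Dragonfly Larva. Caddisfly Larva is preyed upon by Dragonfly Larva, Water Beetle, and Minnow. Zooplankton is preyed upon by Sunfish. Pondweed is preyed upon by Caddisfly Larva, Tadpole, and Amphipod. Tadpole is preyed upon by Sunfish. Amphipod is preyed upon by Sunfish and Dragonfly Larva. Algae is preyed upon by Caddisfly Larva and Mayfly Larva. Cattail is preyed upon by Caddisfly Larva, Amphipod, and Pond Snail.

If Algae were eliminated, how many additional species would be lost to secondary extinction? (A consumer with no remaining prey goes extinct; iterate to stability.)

1

Remove Algae.
Round 1: Mayfly Larva (all prey gone) → extinct.
No further losses. Total secondary extinctions: 1.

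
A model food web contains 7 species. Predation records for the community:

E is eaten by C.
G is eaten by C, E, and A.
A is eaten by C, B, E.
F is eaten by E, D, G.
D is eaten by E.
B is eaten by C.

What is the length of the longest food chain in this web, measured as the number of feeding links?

4 links

One longest chain: F → G → A → B → C.
It has 5 species and 4 links.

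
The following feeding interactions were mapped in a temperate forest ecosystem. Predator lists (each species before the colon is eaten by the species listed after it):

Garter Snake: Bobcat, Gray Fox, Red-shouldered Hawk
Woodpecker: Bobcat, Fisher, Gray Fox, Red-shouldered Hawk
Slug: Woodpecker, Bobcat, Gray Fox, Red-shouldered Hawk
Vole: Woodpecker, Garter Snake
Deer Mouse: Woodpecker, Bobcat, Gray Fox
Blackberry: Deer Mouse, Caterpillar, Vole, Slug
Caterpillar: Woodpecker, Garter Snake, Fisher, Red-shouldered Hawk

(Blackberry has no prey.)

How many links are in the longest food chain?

One longest chain: Blackberry → Deer Mouse → Woodpecker → Bobcat.
It has 4 species and 3 links.

3 links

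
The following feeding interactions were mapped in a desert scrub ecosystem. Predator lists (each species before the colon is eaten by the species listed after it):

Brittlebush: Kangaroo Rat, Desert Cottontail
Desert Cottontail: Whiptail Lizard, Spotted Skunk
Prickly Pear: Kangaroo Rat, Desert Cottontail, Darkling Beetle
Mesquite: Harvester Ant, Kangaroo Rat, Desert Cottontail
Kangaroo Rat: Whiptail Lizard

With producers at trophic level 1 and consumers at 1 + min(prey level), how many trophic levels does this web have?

3

Producers (level 1): Brittlebush, Prickly Pear, Mesquite.
Following each consumer down to its lowest-level prey: Brittlebush → Desert Cottontail → Spotted Skunk (levels 1 through 3).
All prey of Spotted Skunk (Desert Cottontail 2) are at level 2 or above, so Spotted Skunk is at level 1 + 2 = 3.
Every consumer has at least one prey at level 2 or below, so none exceeds level 3.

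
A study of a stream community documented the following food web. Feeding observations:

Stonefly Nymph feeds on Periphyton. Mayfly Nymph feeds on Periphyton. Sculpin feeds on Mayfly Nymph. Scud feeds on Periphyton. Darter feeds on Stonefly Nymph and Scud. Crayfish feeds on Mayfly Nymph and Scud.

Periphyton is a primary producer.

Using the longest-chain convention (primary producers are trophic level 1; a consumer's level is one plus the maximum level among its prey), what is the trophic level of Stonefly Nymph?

Trophic level 2

Periphyton is a producer → level 1.
Stonefly Nymph eats Periphyton → level 2.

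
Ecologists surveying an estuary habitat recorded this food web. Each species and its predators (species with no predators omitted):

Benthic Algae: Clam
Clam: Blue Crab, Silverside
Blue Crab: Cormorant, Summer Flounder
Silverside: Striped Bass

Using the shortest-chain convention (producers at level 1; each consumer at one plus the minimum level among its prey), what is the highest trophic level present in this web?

4

Producers (level 1): Benthic Algae.
Following each consumer down to its lowest-level prey: Benthic Algae → Clam → Silverside → Striped Bass (levels 1 through 4).
All prey of Striped Bass (Silverside 3) are at level 3 or above, so Striped Bass is at level 1 + 3 = 4.
Every consumer has at least one prey at level 3 or below, so none exceeds level 4.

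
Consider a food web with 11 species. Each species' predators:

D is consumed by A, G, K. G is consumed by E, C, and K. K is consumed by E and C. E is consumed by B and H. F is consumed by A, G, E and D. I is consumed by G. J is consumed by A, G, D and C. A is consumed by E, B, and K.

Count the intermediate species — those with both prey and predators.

Intermediate species (has both prey and predators): D, A, G, K, E.
Count: 5.

5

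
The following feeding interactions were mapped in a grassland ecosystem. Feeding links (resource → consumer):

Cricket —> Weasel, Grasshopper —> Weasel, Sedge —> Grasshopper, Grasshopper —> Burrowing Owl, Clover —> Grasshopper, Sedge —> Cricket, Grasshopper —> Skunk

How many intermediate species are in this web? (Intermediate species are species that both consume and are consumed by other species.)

Intermediate species (has both prey and predators): Grasshopper, Cricket.
Count: 2.

2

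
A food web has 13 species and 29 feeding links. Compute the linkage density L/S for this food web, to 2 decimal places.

There are L = 29 links among S = 13 species.
L/S = 29/13 = 2.2308 ≈ 2.23.

L/S = 2.23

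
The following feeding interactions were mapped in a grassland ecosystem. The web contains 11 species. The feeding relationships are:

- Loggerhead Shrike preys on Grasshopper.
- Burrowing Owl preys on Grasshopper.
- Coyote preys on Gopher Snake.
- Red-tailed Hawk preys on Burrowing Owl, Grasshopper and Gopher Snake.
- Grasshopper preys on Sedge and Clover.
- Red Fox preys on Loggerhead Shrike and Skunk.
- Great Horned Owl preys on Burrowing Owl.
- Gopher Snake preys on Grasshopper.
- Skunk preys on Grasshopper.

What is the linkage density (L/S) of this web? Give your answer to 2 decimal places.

L/S = 1.18

There are L = 13 links among S = 11 species.
L/S = 13/11 = 1.1818 ≈ 1.18.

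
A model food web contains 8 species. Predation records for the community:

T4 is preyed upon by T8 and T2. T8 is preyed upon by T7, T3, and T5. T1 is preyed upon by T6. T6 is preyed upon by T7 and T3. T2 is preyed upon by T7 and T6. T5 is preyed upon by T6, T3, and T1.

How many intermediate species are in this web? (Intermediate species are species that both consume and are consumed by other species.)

Intermediate species (has both prey and predators): T2, T8, T5, T1, T6.
Count: 5.

5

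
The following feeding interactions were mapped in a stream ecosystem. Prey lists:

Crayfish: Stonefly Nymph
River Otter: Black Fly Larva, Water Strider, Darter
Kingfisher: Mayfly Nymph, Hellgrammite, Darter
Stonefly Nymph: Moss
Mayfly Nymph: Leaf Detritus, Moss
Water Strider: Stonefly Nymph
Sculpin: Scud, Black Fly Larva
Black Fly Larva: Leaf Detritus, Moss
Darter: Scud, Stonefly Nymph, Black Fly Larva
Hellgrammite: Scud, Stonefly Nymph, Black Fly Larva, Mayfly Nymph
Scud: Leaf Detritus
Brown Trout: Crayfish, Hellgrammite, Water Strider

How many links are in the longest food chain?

One longest chain: Leaf Detritus → Scud → Hellgrammite → Kingfisher.
It has 4 species and 3 links.

3 links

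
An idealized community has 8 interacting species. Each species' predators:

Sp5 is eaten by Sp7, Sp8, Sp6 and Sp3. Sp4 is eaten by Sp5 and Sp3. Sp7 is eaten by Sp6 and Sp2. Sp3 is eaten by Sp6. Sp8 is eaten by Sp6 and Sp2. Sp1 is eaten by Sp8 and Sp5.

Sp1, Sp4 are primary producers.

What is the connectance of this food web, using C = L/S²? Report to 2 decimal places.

C = 0.20

The web has S = 8 species and L = 13 feeding links.
C = L / S² = 13 / 64 = 0.2031 ≈ 0.20.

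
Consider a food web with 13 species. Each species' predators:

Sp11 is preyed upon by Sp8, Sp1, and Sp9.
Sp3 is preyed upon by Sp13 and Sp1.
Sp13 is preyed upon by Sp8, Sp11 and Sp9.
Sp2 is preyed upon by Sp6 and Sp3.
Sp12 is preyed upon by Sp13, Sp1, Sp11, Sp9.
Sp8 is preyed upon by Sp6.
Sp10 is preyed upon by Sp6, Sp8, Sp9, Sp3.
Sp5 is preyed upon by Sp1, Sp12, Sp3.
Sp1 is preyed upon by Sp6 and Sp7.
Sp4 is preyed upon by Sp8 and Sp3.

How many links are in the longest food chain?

5 links

One longest chain: Sp10 → Sp3 → Sp13 → Sp11 → Sp8 → Sp6.
It has 6 species and 5 links.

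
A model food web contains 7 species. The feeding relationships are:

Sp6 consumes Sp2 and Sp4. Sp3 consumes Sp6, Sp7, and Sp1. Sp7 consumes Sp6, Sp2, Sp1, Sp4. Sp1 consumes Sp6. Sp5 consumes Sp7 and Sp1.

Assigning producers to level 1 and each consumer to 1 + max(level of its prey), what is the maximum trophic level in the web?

5

Producers (level 1): Sp2, Sp4.
Sp2 → Sp6 → Sp1 → Sp7 → Sp5 gives Sp5 level 5.
No species has a prey at level 5, so no species reaches level 6.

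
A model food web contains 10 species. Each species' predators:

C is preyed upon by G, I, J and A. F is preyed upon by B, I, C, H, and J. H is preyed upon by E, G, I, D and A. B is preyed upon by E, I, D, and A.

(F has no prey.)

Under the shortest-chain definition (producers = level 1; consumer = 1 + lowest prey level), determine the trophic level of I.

Trophic level 2

F is a producer → level 1.
I eats F → level 2.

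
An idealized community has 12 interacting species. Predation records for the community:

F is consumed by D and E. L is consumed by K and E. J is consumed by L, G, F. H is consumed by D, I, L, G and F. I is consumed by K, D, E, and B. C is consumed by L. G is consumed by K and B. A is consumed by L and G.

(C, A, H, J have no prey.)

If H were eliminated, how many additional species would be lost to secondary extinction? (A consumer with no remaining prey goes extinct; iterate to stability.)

1

Remove H.
Round 1: I (all prey gone) → extinct.
No further losses. Total secondary extinctions: 1.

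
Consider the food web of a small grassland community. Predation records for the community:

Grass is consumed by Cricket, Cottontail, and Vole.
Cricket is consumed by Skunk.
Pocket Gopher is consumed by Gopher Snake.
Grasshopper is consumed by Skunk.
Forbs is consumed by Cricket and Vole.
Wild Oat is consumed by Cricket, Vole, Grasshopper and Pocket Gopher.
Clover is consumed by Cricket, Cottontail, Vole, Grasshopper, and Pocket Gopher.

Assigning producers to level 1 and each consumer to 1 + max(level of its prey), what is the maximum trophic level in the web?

3

Producers (level 1): Wild Oat, Forbs, Grass, Clover.
Wild Oat → Cricket → Skunk gives Skunk level 3.
No species has a prey at level 3, so no species reaches level 4.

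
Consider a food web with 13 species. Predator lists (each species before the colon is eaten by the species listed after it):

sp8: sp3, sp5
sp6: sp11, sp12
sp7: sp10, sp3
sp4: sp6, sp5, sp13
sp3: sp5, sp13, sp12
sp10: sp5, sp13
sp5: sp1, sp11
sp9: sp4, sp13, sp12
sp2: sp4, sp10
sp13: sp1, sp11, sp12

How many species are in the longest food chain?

One longest chain: sp9 → sp4 → sp5 → sp1.
It has 4 species and 3 links.

4 species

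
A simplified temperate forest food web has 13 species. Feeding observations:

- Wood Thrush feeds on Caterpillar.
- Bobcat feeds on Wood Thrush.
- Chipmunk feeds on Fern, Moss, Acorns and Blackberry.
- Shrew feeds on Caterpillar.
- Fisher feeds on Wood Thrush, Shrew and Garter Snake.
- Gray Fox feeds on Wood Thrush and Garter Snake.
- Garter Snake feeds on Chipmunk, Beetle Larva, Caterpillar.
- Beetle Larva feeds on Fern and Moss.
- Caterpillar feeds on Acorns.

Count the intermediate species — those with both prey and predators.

6

Intermediate species (has both prey and predators): Caterpillar, Beetle Larva, Chipmunk, Wood Thrush, Shrew, Garter Snake.
Count: 6.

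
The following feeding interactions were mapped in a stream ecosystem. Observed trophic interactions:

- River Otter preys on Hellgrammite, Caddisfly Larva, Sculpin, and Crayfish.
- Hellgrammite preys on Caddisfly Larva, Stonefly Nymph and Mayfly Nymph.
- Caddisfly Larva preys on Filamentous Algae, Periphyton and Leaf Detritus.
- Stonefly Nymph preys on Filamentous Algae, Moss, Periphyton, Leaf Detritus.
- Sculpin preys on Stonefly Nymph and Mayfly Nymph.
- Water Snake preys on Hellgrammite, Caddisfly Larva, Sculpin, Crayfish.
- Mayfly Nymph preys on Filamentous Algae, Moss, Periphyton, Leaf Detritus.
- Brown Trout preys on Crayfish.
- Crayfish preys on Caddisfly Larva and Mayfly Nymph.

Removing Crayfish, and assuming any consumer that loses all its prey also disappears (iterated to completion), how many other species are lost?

Remove Crayfish.
Round 1: Brown Trout (all prey gone) → extinct.
No further losses. Total secondary extinctions: 1.

1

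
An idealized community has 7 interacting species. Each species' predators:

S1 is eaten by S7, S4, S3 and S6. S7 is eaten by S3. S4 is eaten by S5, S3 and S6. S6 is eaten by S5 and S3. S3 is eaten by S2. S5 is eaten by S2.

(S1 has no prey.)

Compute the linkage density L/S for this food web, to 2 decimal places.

There are L = 12 links among S = 7 species.
L/S = 12/7 = 1.7143 ≈ 1.71.

L/S = 1.71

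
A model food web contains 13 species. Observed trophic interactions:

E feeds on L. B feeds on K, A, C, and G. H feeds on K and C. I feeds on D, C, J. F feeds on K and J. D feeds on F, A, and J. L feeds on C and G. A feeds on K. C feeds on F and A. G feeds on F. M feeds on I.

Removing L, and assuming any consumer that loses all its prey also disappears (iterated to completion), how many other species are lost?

Remove L.
Round 1: E (all prey gone) → extinct.
No further losses. Total secondary extinctions: 1.

1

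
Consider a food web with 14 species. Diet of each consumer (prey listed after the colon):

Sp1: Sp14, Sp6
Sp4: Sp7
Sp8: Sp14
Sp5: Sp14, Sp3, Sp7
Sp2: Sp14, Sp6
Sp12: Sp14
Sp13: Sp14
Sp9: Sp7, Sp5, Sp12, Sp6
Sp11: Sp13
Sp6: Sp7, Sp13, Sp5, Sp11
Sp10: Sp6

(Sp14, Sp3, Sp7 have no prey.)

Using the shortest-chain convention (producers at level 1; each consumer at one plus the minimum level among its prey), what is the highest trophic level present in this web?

3

Producers (level 1): Sp14, Sp3, Sp7.
Following each consumer down to its lowest-level prey: Sp14 → Sp13 → Sp11 (levels 1 through 3).
All prey of Sp11 (Sp13 2) are at level 2 or above, so Sp11 is at level 1 + 2 = 3.
Every consumer has at least one prey at level 2 or below, so none exceeds level 3.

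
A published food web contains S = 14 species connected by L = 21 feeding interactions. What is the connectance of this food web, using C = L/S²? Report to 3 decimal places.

The web has S = 14 species and L = 21 feeding links.
C = L / S² = 21 / 196 = 0.1071 ≈ 0.107.

C = 0.107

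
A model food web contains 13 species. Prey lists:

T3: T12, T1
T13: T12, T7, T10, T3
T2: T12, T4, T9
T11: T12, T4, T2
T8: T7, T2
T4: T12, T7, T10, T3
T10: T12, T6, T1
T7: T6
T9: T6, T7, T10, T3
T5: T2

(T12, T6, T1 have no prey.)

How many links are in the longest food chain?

4 links

One longest chain: T6 → T7 → T4 → T2 → T8.
It has 5 species and 4 links.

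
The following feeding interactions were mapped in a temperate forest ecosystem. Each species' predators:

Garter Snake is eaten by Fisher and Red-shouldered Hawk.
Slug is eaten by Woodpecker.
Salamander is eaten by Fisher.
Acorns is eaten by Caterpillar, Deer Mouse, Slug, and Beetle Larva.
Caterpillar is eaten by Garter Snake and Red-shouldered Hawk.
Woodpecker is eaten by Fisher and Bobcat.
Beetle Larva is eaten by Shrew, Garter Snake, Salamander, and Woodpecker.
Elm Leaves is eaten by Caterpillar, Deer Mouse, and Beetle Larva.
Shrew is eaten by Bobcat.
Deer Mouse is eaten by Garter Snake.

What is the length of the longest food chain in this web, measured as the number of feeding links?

One longest chain: Elm Leaves → Beetle Larva → Shrew → Bobcat.
It has 4 species and 3 links.

3 links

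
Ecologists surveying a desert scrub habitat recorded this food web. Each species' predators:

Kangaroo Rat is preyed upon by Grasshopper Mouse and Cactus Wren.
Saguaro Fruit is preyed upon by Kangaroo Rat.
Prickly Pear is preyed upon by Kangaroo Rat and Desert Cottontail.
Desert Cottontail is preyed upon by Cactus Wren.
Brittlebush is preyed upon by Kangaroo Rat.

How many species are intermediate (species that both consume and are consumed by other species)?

2

Intermediate species (has both prey and predators): Kangaroo Rat, Desert Cottontail.
Count: 2.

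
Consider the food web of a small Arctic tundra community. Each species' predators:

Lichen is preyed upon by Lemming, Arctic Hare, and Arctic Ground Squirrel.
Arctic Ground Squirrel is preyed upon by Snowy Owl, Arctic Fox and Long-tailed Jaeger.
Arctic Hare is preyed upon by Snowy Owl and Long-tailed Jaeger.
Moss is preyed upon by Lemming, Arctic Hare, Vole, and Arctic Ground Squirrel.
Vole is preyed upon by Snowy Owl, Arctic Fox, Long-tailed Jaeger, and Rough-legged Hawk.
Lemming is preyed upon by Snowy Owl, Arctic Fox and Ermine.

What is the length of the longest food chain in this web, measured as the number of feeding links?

One longest chain: Lichen → Arctic Ground Squirrel → Long-tailed Jaeger.
It has 3 species and 2 links.

2 links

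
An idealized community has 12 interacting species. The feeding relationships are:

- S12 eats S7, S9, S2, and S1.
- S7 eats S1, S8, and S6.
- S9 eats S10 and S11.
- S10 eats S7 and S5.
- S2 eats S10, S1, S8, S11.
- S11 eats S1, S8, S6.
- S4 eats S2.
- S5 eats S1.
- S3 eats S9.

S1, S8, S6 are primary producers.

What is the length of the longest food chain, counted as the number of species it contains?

One longest chain: S1 → S7 → S10 → S2 → S12.
It has 5 species and 4 links.

5 species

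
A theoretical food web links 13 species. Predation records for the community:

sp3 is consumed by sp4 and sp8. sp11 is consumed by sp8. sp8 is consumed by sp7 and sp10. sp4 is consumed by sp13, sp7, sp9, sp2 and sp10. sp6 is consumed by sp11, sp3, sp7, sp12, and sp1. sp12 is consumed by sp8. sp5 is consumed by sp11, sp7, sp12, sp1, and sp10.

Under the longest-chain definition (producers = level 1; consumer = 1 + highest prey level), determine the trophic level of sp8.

Trophic level 3

sp5 is a producer → level 1.
sp12 eats sp5 (level 1); other prey at levels: sp6 1 → level 2.
sp8 eats sp12 (level 2); other prey at levels: sp3 2, sp11 2 → level 3.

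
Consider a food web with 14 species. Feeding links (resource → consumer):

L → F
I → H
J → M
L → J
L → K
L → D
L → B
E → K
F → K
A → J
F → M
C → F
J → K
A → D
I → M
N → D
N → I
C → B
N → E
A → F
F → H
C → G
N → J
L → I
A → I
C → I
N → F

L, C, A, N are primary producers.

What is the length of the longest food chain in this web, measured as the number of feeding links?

2 links

One longest chain: L → F → H.
It has 3 species and 2 links.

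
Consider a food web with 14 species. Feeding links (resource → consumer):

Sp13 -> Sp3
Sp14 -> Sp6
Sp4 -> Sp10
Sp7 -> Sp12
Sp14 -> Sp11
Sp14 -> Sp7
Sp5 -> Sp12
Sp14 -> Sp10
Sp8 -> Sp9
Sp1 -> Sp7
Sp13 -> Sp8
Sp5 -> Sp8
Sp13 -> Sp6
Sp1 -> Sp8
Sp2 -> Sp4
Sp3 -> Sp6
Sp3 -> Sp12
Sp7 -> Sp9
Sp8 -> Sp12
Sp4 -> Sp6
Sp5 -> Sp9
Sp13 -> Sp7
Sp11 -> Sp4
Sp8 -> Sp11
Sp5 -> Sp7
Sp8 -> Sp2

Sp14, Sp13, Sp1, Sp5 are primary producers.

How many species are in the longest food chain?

One longest chain: Sp13 → Sp8 → Sp11 → Sp4 → Sp6.
It has 5 species and 4 links.

5 species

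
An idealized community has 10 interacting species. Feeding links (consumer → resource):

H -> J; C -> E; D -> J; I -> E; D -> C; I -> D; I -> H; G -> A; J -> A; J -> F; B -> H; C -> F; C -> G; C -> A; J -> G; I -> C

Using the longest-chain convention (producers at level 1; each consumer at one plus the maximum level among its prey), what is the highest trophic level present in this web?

5

Producers (level 1): E, A, F.
A → G → J → D → I gives I level 5.
No species has a prey at level 5, so no species reaches level 6.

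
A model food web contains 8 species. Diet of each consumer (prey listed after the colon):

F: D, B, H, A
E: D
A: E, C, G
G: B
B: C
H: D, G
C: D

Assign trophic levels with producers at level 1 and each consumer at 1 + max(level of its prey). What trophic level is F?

Trophic level 6

D is a producer → level 1.
C eats D → level 2.
B eats C → level 3.
G eats B → level 4.
H eats G (level 4); other prey at levels: D 1 → level 5.
F eats H (level 5); other prey at levels: D 1, B 3, A 5 → level 6.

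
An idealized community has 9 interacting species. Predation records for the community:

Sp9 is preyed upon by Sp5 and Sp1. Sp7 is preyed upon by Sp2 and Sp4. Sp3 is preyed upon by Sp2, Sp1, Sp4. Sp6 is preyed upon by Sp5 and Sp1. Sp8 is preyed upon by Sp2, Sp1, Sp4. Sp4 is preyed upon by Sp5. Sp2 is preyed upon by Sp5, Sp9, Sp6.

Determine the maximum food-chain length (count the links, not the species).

One longest chain: Sp7 → Sp2 → Sp9 → Sp1.
It has 4 species and 3 links.

3 links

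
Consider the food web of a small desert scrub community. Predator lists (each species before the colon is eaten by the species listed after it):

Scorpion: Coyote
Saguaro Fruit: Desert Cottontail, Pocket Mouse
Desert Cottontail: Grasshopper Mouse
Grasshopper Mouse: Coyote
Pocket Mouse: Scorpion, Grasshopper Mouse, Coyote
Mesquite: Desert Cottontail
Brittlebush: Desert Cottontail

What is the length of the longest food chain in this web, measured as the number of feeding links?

3 links

One longest chain: Saguaro Fruit → Pocket Mouse → Scorpion → Coyote.
It has 4 species and 3 links.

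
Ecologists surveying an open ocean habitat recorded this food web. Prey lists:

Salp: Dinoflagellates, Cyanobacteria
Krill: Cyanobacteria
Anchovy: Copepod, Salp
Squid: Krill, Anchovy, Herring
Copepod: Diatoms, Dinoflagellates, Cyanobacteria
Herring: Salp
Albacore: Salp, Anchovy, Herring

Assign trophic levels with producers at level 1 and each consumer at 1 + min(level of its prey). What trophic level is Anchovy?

Diatoms is a producer → level 1.
Copepod eats Diatoms → level 2.
Anchovy eats Copepod → level 3.
No prey of Anchovy is below level 2, so 3 is the minimum.

Trophic level 3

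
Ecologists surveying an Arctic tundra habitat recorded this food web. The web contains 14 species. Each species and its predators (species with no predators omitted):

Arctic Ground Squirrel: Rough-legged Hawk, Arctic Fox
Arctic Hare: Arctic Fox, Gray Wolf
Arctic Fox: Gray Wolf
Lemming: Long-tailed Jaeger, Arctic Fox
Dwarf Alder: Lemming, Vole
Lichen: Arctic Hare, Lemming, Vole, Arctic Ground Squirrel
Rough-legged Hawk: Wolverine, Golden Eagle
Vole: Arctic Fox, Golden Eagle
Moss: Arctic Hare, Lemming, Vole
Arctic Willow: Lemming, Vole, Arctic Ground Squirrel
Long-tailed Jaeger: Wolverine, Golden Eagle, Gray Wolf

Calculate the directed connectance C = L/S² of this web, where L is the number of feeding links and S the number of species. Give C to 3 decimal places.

The web has S = 14 species and L = 26 feeding links.
C = L / S² = 26 / 196 = 0.1327 ≈ 0.133.

C = 0.133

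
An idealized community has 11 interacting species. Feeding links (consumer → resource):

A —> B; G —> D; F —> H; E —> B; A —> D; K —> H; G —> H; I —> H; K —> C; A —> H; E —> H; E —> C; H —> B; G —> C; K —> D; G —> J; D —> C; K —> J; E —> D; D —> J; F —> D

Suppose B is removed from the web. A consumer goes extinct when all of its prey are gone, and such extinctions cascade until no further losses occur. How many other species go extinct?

2

Remove B.
Round 1: H (all prey gone) → extinct.
Round 2: I (all prey gone) → extinct.
No further losses. Total secondary extinctions: 2.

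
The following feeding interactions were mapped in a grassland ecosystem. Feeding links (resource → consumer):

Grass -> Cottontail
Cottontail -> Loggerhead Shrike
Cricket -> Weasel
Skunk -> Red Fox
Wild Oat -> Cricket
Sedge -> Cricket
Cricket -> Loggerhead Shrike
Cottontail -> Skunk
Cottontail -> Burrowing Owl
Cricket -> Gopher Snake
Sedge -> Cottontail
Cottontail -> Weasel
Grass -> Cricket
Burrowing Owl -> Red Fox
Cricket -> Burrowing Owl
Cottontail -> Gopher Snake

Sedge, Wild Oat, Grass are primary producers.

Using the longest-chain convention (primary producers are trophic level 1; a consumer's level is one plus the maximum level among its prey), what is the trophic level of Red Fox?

Trophic level 4

Sedge is a producer → level 1.
Cottontail eats Sedge (level 1); other prey at levels: Grass 1 → level 2.
Skunk eats Cottontail → level 3.
Red Fox eats Skunk (level 3); other prey at levels: Burrowing Owl 3 → level 4.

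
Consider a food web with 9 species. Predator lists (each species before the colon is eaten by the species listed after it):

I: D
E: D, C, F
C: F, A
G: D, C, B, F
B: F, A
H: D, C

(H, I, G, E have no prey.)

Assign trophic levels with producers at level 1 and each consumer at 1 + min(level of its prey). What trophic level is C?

Trophic level 2

H is a producer → level 1.
C eats H → level 2.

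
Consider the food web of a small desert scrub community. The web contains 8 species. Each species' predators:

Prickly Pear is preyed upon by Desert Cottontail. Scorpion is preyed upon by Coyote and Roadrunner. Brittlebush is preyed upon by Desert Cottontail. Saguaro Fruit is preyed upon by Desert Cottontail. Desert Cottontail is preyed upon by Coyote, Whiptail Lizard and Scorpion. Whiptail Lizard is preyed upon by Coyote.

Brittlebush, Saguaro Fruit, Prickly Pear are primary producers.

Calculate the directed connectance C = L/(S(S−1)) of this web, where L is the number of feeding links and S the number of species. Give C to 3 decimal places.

C = 0.161

The web has S = 8 species and L = 9 feeding links.
C = L / (S(S−1)) = 9 / 56 = 0.1607 ≈ 0.161.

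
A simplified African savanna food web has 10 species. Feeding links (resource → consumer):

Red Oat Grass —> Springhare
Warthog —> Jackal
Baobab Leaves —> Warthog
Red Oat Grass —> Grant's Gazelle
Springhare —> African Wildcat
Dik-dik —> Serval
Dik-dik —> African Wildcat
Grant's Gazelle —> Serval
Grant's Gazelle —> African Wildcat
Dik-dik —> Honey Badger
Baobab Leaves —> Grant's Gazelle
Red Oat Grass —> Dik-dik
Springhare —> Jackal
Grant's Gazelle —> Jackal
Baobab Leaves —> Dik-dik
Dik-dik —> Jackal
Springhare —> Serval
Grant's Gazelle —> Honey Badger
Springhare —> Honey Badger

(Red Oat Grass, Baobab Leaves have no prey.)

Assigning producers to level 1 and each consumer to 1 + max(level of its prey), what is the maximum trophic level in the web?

Producers (level 1): Red Oat Grass, Baobab Leaves.
Red Oat Grass → Dik-dik → African Wildcat gives African Wildcat level 3.
No species has a prey at level 3, so no species reaches level 4.

3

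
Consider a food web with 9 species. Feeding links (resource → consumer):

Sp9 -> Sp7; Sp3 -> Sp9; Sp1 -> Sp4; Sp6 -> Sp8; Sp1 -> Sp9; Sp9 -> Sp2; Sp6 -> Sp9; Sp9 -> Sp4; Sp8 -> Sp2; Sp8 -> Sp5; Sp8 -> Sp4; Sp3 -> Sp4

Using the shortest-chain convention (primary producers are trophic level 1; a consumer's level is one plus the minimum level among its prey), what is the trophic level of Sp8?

Trophic level 2

Sp6 is a producer → level 1.
Sp8 eats Sp6 → level 2.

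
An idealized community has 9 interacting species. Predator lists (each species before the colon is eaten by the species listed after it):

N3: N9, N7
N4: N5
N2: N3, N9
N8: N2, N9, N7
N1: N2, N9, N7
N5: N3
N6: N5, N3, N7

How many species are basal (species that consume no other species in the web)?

4

Basal species (no prey listed): N6, N4, N1, N8.
Count: 4.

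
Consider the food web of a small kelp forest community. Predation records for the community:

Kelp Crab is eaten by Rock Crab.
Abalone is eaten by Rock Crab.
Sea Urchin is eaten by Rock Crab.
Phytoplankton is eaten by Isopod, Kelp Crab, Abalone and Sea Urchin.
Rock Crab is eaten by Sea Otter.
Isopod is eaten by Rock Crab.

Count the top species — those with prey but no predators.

Top species (has prey, but nothing eats it): Sea Otter.
Count: 1.

1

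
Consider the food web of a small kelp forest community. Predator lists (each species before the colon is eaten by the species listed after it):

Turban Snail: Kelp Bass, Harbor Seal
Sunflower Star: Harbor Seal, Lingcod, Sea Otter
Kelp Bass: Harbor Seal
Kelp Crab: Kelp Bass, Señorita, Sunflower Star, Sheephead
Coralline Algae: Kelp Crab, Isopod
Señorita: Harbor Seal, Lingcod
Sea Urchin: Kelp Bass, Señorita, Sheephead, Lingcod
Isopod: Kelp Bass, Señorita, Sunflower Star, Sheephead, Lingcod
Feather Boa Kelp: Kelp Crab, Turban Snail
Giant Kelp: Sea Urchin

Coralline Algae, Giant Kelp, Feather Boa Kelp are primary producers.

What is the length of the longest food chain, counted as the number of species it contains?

One longest chain: Coralline Algae → Kelp Crab → Señorita → Harbor Seal.
It has 4 species and 3 links.

4 species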